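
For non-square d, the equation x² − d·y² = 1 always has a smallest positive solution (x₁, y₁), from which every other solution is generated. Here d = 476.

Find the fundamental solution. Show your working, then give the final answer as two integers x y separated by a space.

√476 = [21; 1,4,2,10,2,4,1,42, …], period ℓ=8 (even) → k=7
k=0  a_k=21  p_k/q_k = 21/1
…
k=2  a_k=4  p_k/q_k = 109/5
k=3  a_k=2  p_k/q_k = 240/11
…
k=6  a_k=4  p_k/q_k = 23541/1079
k=7  a_k=1  p_k/q_k = 28799/1320
(x₁, y₁) = (28799, 1320);  28799² − 476·1320² = 1 ✓

28799 1320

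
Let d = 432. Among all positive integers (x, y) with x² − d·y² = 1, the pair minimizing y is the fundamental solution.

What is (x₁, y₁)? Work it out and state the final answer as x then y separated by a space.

√432 → a₀=20, period (1,3,1,1,1,3,1,40); ℓ=8 even so k=7
k=0  a_k=20  p_k/q_k = 20/1
…
k=2  a_k=3  p_k/q_k = 83/4
k=3  a_k=1  p_k/q_k = 104/5
k=4  a_k=1  p_k/q_k = 187/9
k=5  a_k=1  p_k/q_k = 291/14
k=6  a_k=3  p_k/q_k = 1060/51
k=7  a_k=1  p_k/q_k = 1351/65
fundamental: x₁=1351, y₁=65  (since 1825201 − 432·4225 = 1)

1351 65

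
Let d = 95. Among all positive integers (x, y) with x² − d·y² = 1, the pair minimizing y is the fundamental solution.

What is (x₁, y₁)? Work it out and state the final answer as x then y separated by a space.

d=95: √d = [9; 1,2,1,18] (ℓ=4, even), read p_3/q_3
k=0  a_k=9  p_k/q_k = 9/1
…
k=2  a_k=2  p_k/q_k = 29/3
k=3  a_k=1  p_k/q_k = 39/4
(x₁, y₁) = (39, 4);  39² − 95·4² = 1 ✓

39 4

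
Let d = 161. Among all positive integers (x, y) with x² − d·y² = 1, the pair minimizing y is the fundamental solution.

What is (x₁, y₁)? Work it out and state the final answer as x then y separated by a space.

√161 = [12; 1,2,4,1,2,1,4,2,1,24, …], period ℓ=10 (even) → k=9
step 0: (12, 1)  from 12·(1,0) + (0,1)
…
step 4: (203, 16)  from 1·(165,13) + (38,3)
…
step 6: (774, 61)  from 1·(571,45) + (203,16)
step 7: (3667, 289)  from 4·(774,61) + (571,45)
step 8: (8108, 639)  from 2·(3667,289) + (774,61)
step 9: (11775, 928)  from 1·(8108,639) + (3667,289)
→ (11775, 928).  Check: 11775²=138650625, 161·928²=138650624, difference 1.

11775 928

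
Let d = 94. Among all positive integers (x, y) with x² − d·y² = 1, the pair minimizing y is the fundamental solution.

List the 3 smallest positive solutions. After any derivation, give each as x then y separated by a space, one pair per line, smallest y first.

2143295 221064
9187426914049 947610731760
39382732335491159615 4062018686654877336

√94 = [9; 1,2,3,1,1,…,2,1,18, …], period ℓ=16 (even) → k=15
i=0: a=9 ⇒ p=9, q=1
…
i=4: a=1 ⇒ p=126, q=13
i=5: a=1 ⇒ p=223, q=23
…
i=7: a=1 ⇒ p=1464, q=151
…
i=9: a=1 ⇒ p=14417, q=1487
…
i=13: a=3 ⇒ p=652934, q=67345
i=14: a=2 ⇒ p=1490361, q=153719
i=15: a=1 ⇒ p=2143295, q=221064
→ (2143295, 221064).  Check: 2143295²=4593713457025, 94·221064²=4593713457024, difference 1.
(2143295+221064√94)^2 = 9187426914049 + 947610731760√94
(2143295+221064√94)^3 = 39382732335491159615 + 4062018686654877336√94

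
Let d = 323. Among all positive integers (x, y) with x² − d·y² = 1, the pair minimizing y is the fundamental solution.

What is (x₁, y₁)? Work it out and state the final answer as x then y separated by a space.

18 1

√323 → a₀=17, period (1,34); ℓ=2 even so k=1
k=0  a_k=17  p_k/q_k = 17/1
k=1  a_k=1  p_k/q_k = 18/1
→ (18, 1).  Check: 18²=324, 323·1²=323, difference 1.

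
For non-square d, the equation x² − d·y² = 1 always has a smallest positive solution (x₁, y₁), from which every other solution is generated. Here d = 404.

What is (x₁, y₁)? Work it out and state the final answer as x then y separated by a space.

√404 = [20; 10,40, …], period ℓ=2 (even) → k=1
a_0=20:  p_0=20·1+0=20,  q_0=20·0+1=1
a_1=10:  p_1=10·20+1=201,  q_1=10·1+0=10
(x₁, y₁) = (201, 10);  201² − 404·10² = 1 ✓

201 10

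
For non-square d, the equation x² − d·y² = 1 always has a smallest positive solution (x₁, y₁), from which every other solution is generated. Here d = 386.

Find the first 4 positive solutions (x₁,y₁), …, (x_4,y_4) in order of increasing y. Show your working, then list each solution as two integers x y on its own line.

√386 = [19; 1,1,1,4,1,18,1,4,1,1,1,38, …], period ℓ=12 (even) → k=11
step 0: (19, 1)  from 19·(1,0) + (0,1)
step 1: (20, 1)  from 1·(19,1) + (1,0)
…
step 4: (275, 14)  from 4·(59,3) + (39,2)
…
step 6: (6287, 320)  from 18·(334,17) + (275,14)
step 7: (6621, 337)  from 1·(6287,320) + (334,17)
…
step 10: (72163, 3673)  from 1·(39392,2005) + (32771,1668)
step 11: (111555, 5678)  from 1·(72163,3673) + (39392,2005)
(x₁, y₁) = (111555, 5678);  111555² − 386·5678² = 1 ✓
(x_2, y_2) = (111555·111555 + 386·5678·5678, 111555·5678 + 5678·111555) = (24889036049, 1266818580)
(x_3, y_3) = (111555·24889036049 + 386·5678·1266818580, 111555·1266818580 + 5678·24889036049) = (5552992832780835, 282639893378122)
(x_4, y_4) = (111555·5552992832780835 + 386·5678·282639893378122, 111555·282639893378122 + 5678·5552992832780835) = (1238928230896843060801, 63059786610325980840)

111555 5678
24889036049 1266818580
5552992832780835 282639893378122
1238928230896843060801 63059786610325980840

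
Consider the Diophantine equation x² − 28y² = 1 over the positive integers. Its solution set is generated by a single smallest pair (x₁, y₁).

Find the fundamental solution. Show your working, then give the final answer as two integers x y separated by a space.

√28 → a₀=5, period (3,2,3,10); ℓ=4 even so k=3
a_0=5:  p_0=5·1+0=5,  q_0=5·0+1=1
a_1=3:  p_1=3·5+1=16,  q_1=3·1+0=3
a_2=2:  p_2=2·16+5=37,  q_2=2·3+1=7
a_3=3:  p_3=3·37+16=127,  q_3=3·7+3=24
fundamental: x₁=127, y₁=24  (since 16129 − 28·576 = 1)

127 24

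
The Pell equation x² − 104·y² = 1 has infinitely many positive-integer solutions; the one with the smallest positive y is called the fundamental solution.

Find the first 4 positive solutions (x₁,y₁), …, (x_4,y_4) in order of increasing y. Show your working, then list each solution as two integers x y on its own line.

51 5
5201 510
530451 52015
54100801 5305020

d=104: √d = [10; 5,20] (ℓ=2, even), read p_1/q_1
k=0  a_k=10  p_k/q_k = 10/1
k=1  a_k=5  p_k/q_k = 51/5
fundamental: x₁=51, y₁=5  (since 2601 − 104·25 = 1)
(x_2, y_2) = (51·51 + 104·5·5, 51·5 + 5·51) = (5201, 510)
(x_3, y_3) = (51·5201 + 104·5·510, 51·510 + 5·5201) = (530451, 52015)
(x_4, y_4) = (51·530451 + 104·5·52015, 51·52015 + 5·530451) = (54100801, 5305020)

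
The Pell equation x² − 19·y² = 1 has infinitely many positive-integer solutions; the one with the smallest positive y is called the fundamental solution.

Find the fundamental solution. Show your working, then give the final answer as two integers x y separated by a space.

[4; 2,1,3,1,2,8] for √19; ℓ=6 ⇒ convergent index 5
i=0: a=4 ⇒ p=4, q=1
i=1: a=2 ⇒ p=9, q=2
i=2: a=1 ⇒ p=13, q=3
i=3: a=3 ⇒ p=48, q=11
i=4: a=1 ⇒ p=61, q=14
i=5: a=2 ⇒ p=170, q=39
→ (170, 39).  Check: 170²=28900, 19·39²=28899, difference 1.

170 39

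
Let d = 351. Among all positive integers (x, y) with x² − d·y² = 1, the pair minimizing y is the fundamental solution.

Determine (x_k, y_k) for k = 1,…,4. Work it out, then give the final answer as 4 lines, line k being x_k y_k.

[18; 1,2,1,3,2,2,2,3,1,2,1,36] for √351; ℓ=12 ⇒ convergent index 11
step 0: (18, 1)  from 18·(1,0) + (0,1)
…
step 7: (3747, 200)  from 2·(1555,83) + (637,34)
…
step 9: (16543, 883)  from 1·(12796,683) + (3747,200)
step 10: (45882, 2449)  from 2·(16543,883) + (12796,683)
step 11: (62425, 3332)  from 1·(45882,2449) + (16543,883)
fundamental: x₁=62425, y₁=3332  (since 3896880625 − 351·11102224 = 1)
n=2: (62425,3332)∘(62425,3332) = (62425·62425+351·3332·3332, 62425·3332+3332·62425) = (7793761249,416000200)
n=3: (7793761249,416000200)∘(62425,3332) = (62425·7793761249+351·3332·416000200, 62425·416000200+3332·7793761249) = (973051091875225,51937624966668)
n=4: (973051091875225,51937624966668)∘(62425,3332) = (62425·973051091875225+351·3332·51937624966668, 62425·51937624966668+3332·973051091875225) = (121485428812828080001,6484412476672499600)

62425 3332
7793761249 416000200
973051091875225 51937624966668
121485428812828080001 6484412476672499600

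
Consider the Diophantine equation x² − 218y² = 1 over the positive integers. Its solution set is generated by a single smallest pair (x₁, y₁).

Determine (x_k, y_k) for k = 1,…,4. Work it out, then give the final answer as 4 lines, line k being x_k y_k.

126003 8534
31753512017 2150619204
8002075549230099 541968943114690
2016571050827526816577 136579425476409948936

d=218: √d = [14; 1,3,3,1,28] (ℓ=5, odd), read p_9/q_9
step 0: (14, 1)  from 14·(1,0) + (0,1)
…
step 3: (192, 13)  from 3·(59,4) + (15,1)
…
step 5: (7220, 489)  from 28·(251,17) + (192,13)
step 6: (7471, 506)  from 1·(7220,489) + (251,17)
step 7: (29633, 2007)  from 3·(7471,506) + (7220,489)
step 8: (96370, 6527)  from 3·(29633,2007) + (7471,506)
step 9: (126003, 8534)  from 1·(96370,6527) + (29633,2007)
fundamental: x₁=126003, y₁=8534  (since 15876756009 − 218·72829156 = 1)
(126003+8534√218)^2 = 31753512017 + 2150619204√218
(126003+8534√218)^3 = 8002075549230099 + 541968943114690√218
(126003+8534√218)^4 = 2016571050827526816577 + 136579425476409948936√218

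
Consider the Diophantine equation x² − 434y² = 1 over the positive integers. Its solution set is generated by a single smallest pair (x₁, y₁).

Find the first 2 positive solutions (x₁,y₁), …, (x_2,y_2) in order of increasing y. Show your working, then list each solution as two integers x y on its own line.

d=434: √d = [20; 1,4,1,40] (ℓ=4, even), read p_3/q_3
i=0: a=20 ⇒ p=20, q=1
i=1: a=1 ⇒ p=21, q=1
i=2: a=4 ⇒ p=104, q=5
i=3: a=1 ⇒ p=125, q=6
→ (125, 6).  Check: 125²=15625, 434·6²=15624, difference 1.
(x_2, y_2) = (125·125 + 434·6·6, 125·6 + 6·125) = (31249, 1500)

125 6
31249 1500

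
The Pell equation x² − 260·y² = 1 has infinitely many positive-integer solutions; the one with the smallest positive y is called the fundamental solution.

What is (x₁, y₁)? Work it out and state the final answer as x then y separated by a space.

[16; 8,32] for √260; ℓ=2 ⇒ convergent index 1
step 0: (16, 1)  from 16·(1,0) + (0,1)
step 1: (129, 8)  from 8·(16,1) + (1,0)
fundamental: x₁=129, y₁=8  (since 16641 − 260·64 = 1)

129 8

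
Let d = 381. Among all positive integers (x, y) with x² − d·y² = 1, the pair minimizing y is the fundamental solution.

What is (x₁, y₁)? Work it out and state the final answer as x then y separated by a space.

d=381: √d = [19; 1,1,12,1,1,38] (ℓ=6, even), read p_5/q_5
i=0: a=19 ⇒ p=19, q=1
…
i=4: a=1 ⇒ p=527, q=27
i=5: a=1 ⇒ p=1015, q=52
(x₁, y₁) = (1015, 52);  1015² − 381·52² = 1 ✓

1015 52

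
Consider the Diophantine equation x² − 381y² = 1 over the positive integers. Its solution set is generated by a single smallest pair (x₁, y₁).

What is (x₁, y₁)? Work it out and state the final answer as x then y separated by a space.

[19; 1,1,12,1,1,38] for √381; ℓ=6 ⇒ convergent index 5
step 0: (19, 1)  from 19·(1,0) + (0,1)
…
step 3: (488, 25)  from 12·(39,2) + (20,1)
step 4: (527, 27)  from 1·(488,25) + (39,2)
step 5: (1015, 52)  from 1·(527,27) + (488,25)
(x₁, y₁) = (1015, 52);  1015² − 381·52² = 1 ✓

1015 52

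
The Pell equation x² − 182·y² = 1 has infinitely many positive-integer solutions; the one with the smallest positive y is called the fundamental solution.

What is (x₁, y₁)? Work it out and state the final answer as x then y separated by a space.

27 2

√182 = [13; 2,26, …], period ℓ=2 (even) → k=1
step 0: (13, 1)  from 13·(1,0) + (0,1)
step 1: (27, 2)  from 2·(13,1) + (1,0)
fundamental: x₁=27, y₁=2  (since 729 − 182·4 = 1)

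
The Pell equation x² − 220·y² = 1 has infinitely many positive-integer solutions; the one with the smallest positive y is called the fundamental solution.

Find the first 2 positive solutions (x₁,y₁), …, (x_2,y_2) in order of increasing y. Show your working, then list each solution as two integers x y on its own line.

89 6
15841 1068

[14; 1,4,1,28] for √220; ℓ=4 ⇒ convergent index 3
k=0  a_k=14  p_k/q_k = 14/1
…
k=2  a_k=4  p_k/q_k = 74/5
k=3  a_k=1  p_k/q_k = 89/6
fundamental: x₁=89, y₁=6  (since 7921 − 220·36 = 1)
k=2:  x_2 = 89·89+220·6·6 = 15841,  y_2 = 89·6+6·89 = 1068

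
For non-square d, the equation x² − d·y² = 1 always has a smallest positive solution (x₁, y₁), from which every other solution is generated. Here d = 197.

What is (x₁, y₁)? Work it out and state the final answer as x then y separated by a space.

393 28

[14; 28] for √197; ℓ=1 ⇒ convergent index 1
k=0  a_k=14  p_k/q_k = 14/1
k=1  a_k=28  p_k/q_k = 393/28
→ (393, 28).  Check: 393²=154449, 197·28²=154448, difference 1.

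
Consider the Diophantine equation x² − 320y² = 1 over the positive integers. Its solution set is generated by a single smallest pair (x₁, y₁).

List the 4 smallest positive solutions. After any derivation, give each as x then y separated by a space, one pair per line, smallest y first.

161 9
51841 2898
16692641 933147
5374978561 300470436

[17; 1,7,1,34] for √320; ℓ=4 ⇒ convergent index 3
a_0=17:  p_0=17·1+0=17,  q_0=17·0+1=1
…
a_2=7:  p_2=7·18+17=143,  q_2=7·1+1=8
a_3=1:  p_3=1·143+18=161,  q_3=1·8+1=9
fundamental: x₁=161, y₁=9  (since 25921 − 320·81 = 1)
(x_2, y_2) = (161·161 + 320·9·9, 161·9 + 9·161) = (51841, 2898)
(x_3, y_3) = (161·51841 + 320·9·2898, 161·2898 + 9·51841) = (16692641, 933147)
(x_4, y_4) = (161·16692641 + 320·9·933147, 161·933147 + 9·16692641) = (5374978561, 300470436)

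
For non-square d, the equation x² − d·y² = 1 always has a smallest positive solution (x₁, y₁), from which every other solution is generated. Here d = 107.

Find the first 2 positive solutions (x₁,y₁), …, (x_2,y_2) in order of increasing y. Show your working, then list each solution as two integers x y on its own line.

962 93
1850887 178932

d=107: √d = [10; 2,1,9,1,2,20] (ℓ=6, even), read p_5/q_5
i=0: a=10 ⇒ p=10, q=1
i=1: a=2 ⇒ p=21, q=2
i=2: a=1 ⇒ p=31, q=3
i=3: a=9 ⇒ p=300, q=29
i=4: a=1 ⇒ p=331, q=32
i=5: a=2 ⇒ p=962, q=93
fundamental: x₁=962, y₁=93  (since 925444 − 107·8649 = 1)
n=2: (962,93)∘(962,93) = (962·962+107·93·93, 962·93+93·962) = (1850887,178932)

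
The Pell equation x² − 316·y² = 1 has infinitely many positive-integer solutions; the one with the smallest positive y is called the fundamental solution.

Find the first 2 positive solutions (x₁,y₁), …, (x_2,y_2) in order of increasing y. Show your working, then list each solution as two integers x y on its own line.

12799 720
327628801 18430560

[17; 1,3,2,8,2,3,1,34] for √316; ℓ=8 ⇒ convergent index 7
a_0=17:  p_0=17·1+0=17,  q_0=17·0+1=1
a_1=1:  p_1=1·17+1=18,  q_1=1·1+0=1
…
a_3=2:  p_3=2·71+18=160,  q_3=2·4+1=9
…
a_5=2:  p_5=2·1351+160=2862,  q_5=2·76+9=161
a_6=3:  p_6=3·2862+1351=9937,  q_6=3·161+76=559
a_7=1:  p_7=1·9937+2862=12799,  q_7=1·559+161=720
fundamental: x₁=12799, y₁=720  (since 163814401 − 316·518400 = 1)
n=2: (12799,720)∘(12799,720) = (12799·12799+316·720·720, 12799·720+720·12799) = (327628801,18430560)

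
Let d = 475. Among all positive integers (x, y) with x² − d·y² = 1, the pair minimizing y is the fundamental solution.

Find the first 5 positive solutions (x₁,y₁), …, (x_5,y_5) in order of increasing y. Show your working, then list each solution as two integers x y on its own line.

57799 2652
6681448801 306565896
772362118440199 35438404443156
89283516160768675201 4096608676513381392
10320995900380175197444999 473559769752155457709260

√475 = [21; 1,3,1,6,2,6,1,3,1,42, …], period ℓ=10 (even) → k=9
a_0=21:  p_0=21·1+0=21,  q_0=21·0+1=1
…
a_4=6:  p_4=6·109+87=741,  q_4=6·5+4=34
a_5=2:  p_5=2·741+109=1591,  q_5=2·34+5=73
…
a_8=3:  p_8=3·11878+10287=45921,  q_8=3·545+472=2107
a_9=1:  p_9=1·45921+11878=57799,  q_9=1·2107+545=2652
(x₁, y₁) = (57799, 2652);  57799² − 475·2652² = 1 ✓
k=2:  x_2 = 57799·57799+475·2652·2652 = 6681448801,  y_2 = 57799·2652+2652·57799 = 306565896
k=3:  x_3 = 57799·6681448801+475·2652·306565896 = 772362118440199,  y_3 = 57799·306565896+2652·6681448801 = 35438404443156
k=4:  x_4 = 57799·772362118440199+475·2652·35438404443156 = 89283516160768675201,  y_4 = 57799·35438404443156+2652·772362118440199 = 4096608676513381392
k=5:  x_5 = 57799·89283516160768675201+475·2652·4096608676513381392 = 10320995900380175197444999,  y_5 = 57799·4096608676513381392+2652·89283516160768675201 = 473559769752155457709260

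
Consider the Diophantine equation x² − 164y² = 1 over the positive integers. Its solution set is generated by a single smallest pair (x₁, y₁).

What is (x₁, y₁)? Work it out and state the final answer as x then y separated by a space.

2049 160

√164 = [12; 1,4,6,4,1,24, …], period ℓ=6 (even) → k=5
i=0: a=12 ⇒ p=12, q=1
…
i=4: a=4 ⇒ p=1652, q=129
i=5: a=1 ⇒ p=2049, q=160
(x₁, y₁) = (2049, 160);  2049² − 164·160² = 1 ✓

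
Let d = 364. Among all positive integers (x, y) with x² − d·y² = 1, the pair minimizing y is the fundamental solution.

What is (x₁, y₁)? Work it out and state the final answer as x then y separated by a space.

4954951 259710

d=364: √d = [19; 12,1,2,3,1,8,1,3,2,1,12,38] (ℓ=12, even), read p_11/q_11
a_0=19:  p_0=19·1+0=19,  q_0=19·0+1=1
…
a_2=1:  p_2=1·229+19=248,  q_2=1·12+1=13
a_3=2:  p_3=2·248+229=725,  q_3=2·13+12=38
a_4=3:  p_4=3·725+248=2423,  q_4=3·38+13=127
…
a_8=3:  p_8=3·30755+27607=119872,  q_8=3·1612+1447=6283
…
a_10=1:  p_10=1·270499+119872=390371,  q_10=1·14178+6283=20461
a_11=12:  p_11=12·390371+270499=4954951,  q_11=12·20461+14178=259710
(x₁, y₁) = (4954951, 259710);  4954951² − 364·259710² = 1 ✓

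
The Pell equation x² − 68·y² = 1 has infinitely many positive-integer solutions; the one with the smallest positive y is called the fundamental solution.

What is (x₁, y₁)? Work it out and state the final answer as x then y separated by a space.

33 4

[8; 4,16] for √68; ℓ=2 ⇒ convergent index 1
i=0: a=8 ⇒ p=8, q=1
i=1: a=4 ⇒ p=33, q=4
(x₁, y₁) = (33, 4);  33² − 68·4² = 1 ✓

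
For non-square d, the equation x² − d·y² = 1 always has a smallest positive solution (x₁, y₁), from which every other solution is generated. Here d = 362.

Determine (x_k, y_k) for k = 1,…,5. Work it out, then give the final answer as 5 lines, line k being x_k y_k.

√362 → a₀=19, period (38); ℓ=1 odd so k=1
step 0: (19, 1)  from 19·(1,0) + (0,1)
step 1: (723, 38)  from 38·(19,1) + (1,0)
→ (723, 38).  Check: 723²=522729, 362·38²=522728, difference 1.
(x_2, y_2) = (723·723 + 362·38·38, 723·38 + 38·723) = (1045457, 54948)
(x_3, y_3) = (723·1045457 + 362·38·54948, 723·54948 + 38·1045457) = (1511730099, 79454770)
(x_4, y_4) = (723·1511730099 + 362·38·79454770, 723·79454770 + 38·1511730099) = (2185960677697, 114891542472)
(x_5, y_5) = (723·2185960677697 + 362·38·114891542472, 723·114891542472 + 38·2185960677697) = (3160897628219763, 166133090959742)

723 38
1045457 54948
1511730099 79454770
2185960677697 114891542472
3160897628219763 166133090959742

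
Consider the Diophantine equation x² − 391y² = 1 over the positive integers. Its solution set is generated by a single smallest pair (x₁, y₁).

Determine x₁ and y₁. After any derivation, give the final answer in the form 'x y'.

[19; 1,3,2,2,1,…,3,1,38] for √391; ℓ=16 ⇒ convergent index 15
i=0: a=19 ⇒ p=19, q=1
i=1: a=1 ⇒ p=20, q=1
…
i=4: a=2 ⇒ p=435, q=22
…
i=6: a=1 ⇒ p=1048, q=53
i=7: a=2 ⇒ p=2709, q=137
…
i=11: a=1 ⇒ p=268013, q=13554
…
i=13: a=2 ⇒ p=1660597, q=83980
i=14: a=3 ⇒ p=5678083, q=287153
i=15: a=1 ⇒ p=7338680, q=371133
(x₁, y₁) = (7338680, 371133);  7338680² − 391·371133² = 1 ✓

7338680 371133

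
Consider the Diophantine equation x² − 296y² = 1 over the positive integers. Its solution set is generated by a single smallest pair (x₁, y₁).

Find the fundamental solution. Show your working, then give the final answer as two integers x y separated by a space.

d=296: √d = [17; 4,1,7,1,4,34] (ℓ=6, even), read p_5/q_5
i=0: a=17 ⇒ p=17, q=1
i=1: a=4 ⇒ p=69, q=4
i=2: a=1 ⇒ p=86, q=5
i=3: a=7 ⇒ p=671, q=39
i=4: a=1 ⇒ p=757, q=44
i=5: a=4 ⇒ p=3699, q=215
fundamental: x₁=3699, y₁=215  (since 13682601 − 296·46225 = 1)

3699 215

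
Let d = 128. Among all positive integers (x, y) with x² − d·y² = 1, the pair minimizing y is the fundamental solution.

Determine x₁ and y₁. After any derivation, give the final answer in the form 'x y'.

577 51

[11; 3,5,3,22] for √128; ℓ=4 ⇒ convergent index 3
step 0: (11, 1)  from 11·(1,0) + (0,1)
step 1: (34, 3)  from 3·(11,1) + (1,0)
step 2: (181, 16)  from 5·(34,3) + (11,1)
step 3: (577, 51)  from 3·(181,16) + (34,3)
(x₁, y₁) = (577, 51);  577² − 128·51² = 1 ✓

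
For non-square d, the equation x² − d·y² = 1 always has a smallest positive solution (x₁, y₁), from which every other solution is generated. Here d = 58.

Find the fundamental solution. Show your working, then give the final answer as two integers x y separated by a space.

19603 2574

[7; 1,1,1,1,1,1,14] for √58; ℓ=7 ⇒ convergent index 13
step 0: (7, 1)  from 7·(1,0) + (0,1)
step 1: (8, 1)  from 1·(7,1) + (1,0)
step 2: (15, 2)  from 1·(8,1) + (7,1)
…
step 12: (12071, 1585)  from 1·(7532,989) + (4539,596)
step 13: (19603, 2574)  from 1·(12071,1585) + (7532,989)
(x₁, y₁) = (19603, 2574);  19603² − 58·2574² = 1 ✓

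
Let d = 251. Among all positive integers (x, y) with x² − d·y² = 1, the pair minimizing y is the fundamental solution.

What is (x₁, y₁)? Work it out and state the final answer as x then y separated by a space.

3674890 231957

√251 → a₀=15, period (1,5,2,1,2,…,5,1,30); ℓ=14 even so k=13
a_0=15:  p_0=15·1+0=15,  q_0=15·0+1=1
a_1=1:  p_1=1·15+1=16,  q_1=1·1+0=1
a_2=5:  p_2=5·16+15=95,  q_2=5·1+1=6
…
a_4=1:  p_4=1·206+95=301,  q_4=1·13+6=19
a_5=2:  p_5=2·301+206=808,  q_5=2·19+13=51
a_6=2:  p_6=2·808+301=1917,  q_6=2·51+19=121
…
a_12=5:  p_12=5·577033+212692=3097857,  q_12=5·36422+13425=195535
a_13=1:  p_13=1·3097857+577033=3674890,  q_13=1·195535+36422=231957
fundamental: x₁=3674890, y₁=231957  (since 13504816512100 − 251·53804049849 = 1)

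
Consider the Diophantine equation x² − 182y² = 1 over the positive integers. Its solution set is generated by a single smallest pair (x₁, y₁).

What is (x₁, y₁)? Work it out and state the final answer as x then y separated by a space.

[13; 2,26] for √182; ℓ=2 ⇒ convergent index 1
i=0: a=13 ⇒ p=13, q=1
i=1: a=2 ⇒ p=27, q=2
fundamental: x₁=27, y₁=2  (since 729 − 182·4 = 1)

27 2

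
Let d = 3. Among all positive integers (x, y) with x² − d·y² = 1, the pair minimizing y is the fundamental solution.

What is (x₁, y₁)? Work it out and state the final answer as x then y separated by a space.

2 1

[1; 1,2] for √3; ℓ=2 ⇒ convergent index 1
step 0: (1, 1)  from 1·(1,0) + (0,1)
step 1: (2, 1)  from 1·(1,1) + (1,0)
(x₁, y₁) = (2, 1);  2² − 3·1² = 1 ✓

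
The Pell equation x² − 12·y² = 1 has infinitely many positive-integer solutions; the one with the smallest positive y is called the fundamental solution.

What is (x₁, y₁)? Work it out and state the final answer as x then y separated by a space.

7 2

√12 = [3; 2,6, …], period ℓ=2 (even) → k=1
step 0: (3, 1)  from 3·(1,0) + (0,1)
step 1: (7, 2)  from 2·(3,1) + (1,0)
→ (7, 2).  Check: 7²=49, 12·2²=48, difference 1.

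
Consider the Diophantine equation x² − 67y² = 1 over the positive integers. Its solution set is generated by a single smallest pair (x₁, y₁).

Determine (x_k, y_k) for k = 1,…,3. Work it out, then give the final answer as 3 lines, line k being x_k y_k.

48842 5967
4771081927 582880428
466058366908226 56938091722785

d=67: √d = [8; 5,2,1,1,7,1,1,2,5,16] (ℓ=10, even), read p_9/q_9
step 0: (8, 1)  from 8·(1,0) + (0,1)
step 1: (41, 5)  from 5·(8,1) + (1,0)
step 2: (90, 11)  from 2·(41,5) + (8,1)
step 3: (131, 16)  from 1·(90,11) + (41,5)
step 4: (221, 27)  from 1·(131,16) + (90,11)
…
step 7: (3577, 437)  from 1·(1899,232) + (1678,205)
step 8: (9053, 1106)  from 2·(3577,437) + (1899,232)
step 9: (48842, 5967)  from 5·(9053,1106) + (3577,437)
(x₁, y₁) = (48842, 5967);  48842² − 67·5967² = 1 ✓
k=2:  x_2 = 48842·48842+67·5967·5967 = 4771081927,  y_2 = 48842·5967+5967·48842 = 582880428
k=3:  x_3 = 48842·4771081927+67·5967·582880428 = 466058366908226,  y_3 = 48842·582880428+5967·4771081927 = 56938091722785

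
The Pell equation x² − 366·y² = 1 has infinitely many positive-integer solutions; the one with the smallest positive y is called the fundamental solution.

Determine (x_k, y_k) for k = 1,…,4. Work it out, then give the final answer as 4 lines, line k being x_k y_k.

907925 47458
1648655611249 86176609300
2993711291685588725 156483795997357542
5436130649005627630680001 284151100961715516031400

√366 → a₀=19, period (7,1,1,1,2,12,2,1,1,1,7,38); ℓ=12 even so k=11
k=0  a_k=19  p_k/q_k = 19/1
…
k=7  a_k=2  p_k/q_k = 30055/1571
…
k=10  a_k=1  p_k/q_k = 119053/6223
k=11  a_k=7  p_k/q_k = 907925/47458
→ (907925, 47458).  Check: 907925²=824327805625, 366·47458²=824327805624, difference 1.
n=2: (907925,47458)∘(907925,47458) = (907925·907925+366·47458·47458, 907925·47458+47458·907925) = (1648655611249,86176609300)
n=3: (1648655611249,86176609300)∘(907925,47458) = (907925·1648655611249+366·47458·86176609300, 907925·86176609300+47458·1648655611249) = (2993711291685588725,156483795997357542)
n=4: (2993711291685588725,156483795997357542)∘(907925,47458) = (907925·2993711291685588725+366·47458·156483795997357542, 907925·156483795997357542+47458·2993711291685588725) = (5436130649005627630680001,284151100961715516031400)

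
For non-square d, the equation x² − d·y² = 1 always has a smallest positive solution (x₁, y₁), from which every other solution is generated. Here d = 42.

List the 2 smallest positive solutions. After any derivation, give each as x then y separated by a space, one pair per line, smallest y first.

13 2
337 52

√42 → a₀=6, period (2,12); ℓ=2 even so k=1
step 0: (6, 1)  from 6·(1,0) + (0,1)
step 1: (13, 2)  from 2·(6,1) + (1,0)
fundamental: x₁=13, y₁=2  (since 169 − 42·4 = 1)
n=2: (13,2)∘(13,2) = (13·13+42·2·2, 13·2+2·13) = (337,52)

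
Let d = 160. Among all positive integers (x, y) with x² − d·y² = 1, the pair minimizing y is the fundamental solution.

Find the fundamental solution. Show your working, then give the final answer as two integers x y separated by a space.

721 57

√160 → a₀=12, period (1,1,1,5,1,1,1,24); ℓ=8 even so k=7
a_0=12:  p_0=12·1+0=12,  q_0=12·0+1=1
a_1=1:  p_1=1·12+1=13,  q_1=1·1+0=1
…
a_6=1:  p_6=1·253+215=468,  q_6=1·20+17=37
a_7=1:  p_7=1·468+253=721,  q_7=1·37+20=57
→ (721, 57).  Check: 721²=519841, 160·57²=519840, difference 1.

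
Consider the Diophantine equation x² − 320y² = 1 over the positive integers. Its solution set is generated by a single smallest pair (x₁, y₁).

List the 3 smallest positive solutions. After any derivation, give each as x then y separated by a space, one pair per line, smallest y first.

161 9
51841 2898
16692641 933147

d=320: √d = [17; 1,7,1,34] (ℓ=4, even), read p_3/q_3
i=0: a=17 ⇒ p=17, q=1
i=1: a=1 ⇒ p=18, q=1
i=2: a=7 ⇒ p=143, q=8
i=3: a=1 ⇒ p=161, q=9
→ (161, 9).  Check: 161²=25921, 320·9²=25920, difference 1.
k=2:  x_2 = 161·161+320·9·9 = 51841,  y_2 = 161·9+9·161 = 2898
k=3:  x_3 = 161·51841+320·9·2898 = 16692641,  y_3 = 161·2898+9·51841 = 933147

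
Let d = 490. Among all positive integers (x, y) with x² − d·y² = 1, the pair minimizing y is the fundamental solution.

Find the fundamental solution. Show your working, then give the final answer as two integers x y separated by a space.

d=490: √d = [22; 7,2,1,4,4,4,1,2,7,44] (ℓ=10, even), read p_9/q_9
i=0: a=22 ⇒ p=22, q=1
…
i=5: a=4 ⇒ p=9607, q=434
i=6: a=4 ⇒ p=40708, q=1839
…
i=8: a=2 ⇒ p=141338, q=6385
i=9: a=7 ⇒ p=1039681, q=46968
(x₁, y₁) = (1039681, 46968);  1039681² − 490·46968² = 1 ✓

1039681 46968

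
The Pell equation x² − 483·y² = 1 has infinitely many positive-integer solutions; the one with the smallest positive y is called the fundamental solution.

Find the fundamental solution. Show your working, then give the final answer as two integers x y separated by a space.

22 1

d=483: √d = [21; 1,42] (ℓ=2, even), read p_1/q_1
step 0: (21, 1)  from 21·(1,0) + (0,1)
step 1: (22, 1)  from 1·(21,1) + (1,0)
fundamental: x₁=22, y₁=1  (since 484 − 483·1 = 1)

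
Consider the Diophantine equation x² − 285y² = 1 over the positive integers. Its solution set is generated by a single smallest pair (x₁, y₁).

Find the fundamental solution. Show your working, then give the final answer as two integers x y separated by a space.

2431 144

d=285: √d = [16; 1,7,2,7,1,32] (ℓ=6, even), read p_5/q_5
i=0: a=16 ⇒ p=16, q=1
…
i=3: a=2 ⇒ p=287, q=17
i=4: a=7 ⇒ p=2144, q=127
i=5: a=1 ⇒ p=2431, q=144
→ (2431, 144).  Check: 2431²=5909761, 285·144²=5909760, difference 1.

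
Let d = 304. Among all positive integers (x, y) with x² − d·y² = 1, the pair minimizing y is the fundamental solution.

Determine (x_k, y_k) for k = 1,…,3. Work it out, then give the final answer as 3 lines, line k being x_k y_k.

d=304: √d = [17; 2,3,2,1,1,1,1,1,2,3,2,34] (ℓ=12, even), read p_11/q_11
a_0=17:  p_0=17·1+0=17,  q_0=17·0+1=1
a_1=2:  p_1=2·17+1=35,  q_1=2·1+0=2
…
a_5=1:  p_5=1·401+279=680,  q_5=1·23+16=39
a_6=1:  p_6=1·680+401=1081,  q_6=1·39+23=62
a_7=1:  p_7=1·1081+680=1761,  q_7=1·62+39=101
a_8=1:  p_8=1·1761+1081=2842,  q_8=1·101+62=163
…
a_10=3:  p_10=3·7445+2842=25177,  q_10=3·427+163=1444
a_11=2:  p_11=2·25177+7445=57799,  q_11=2·1444+427=3315
(x₁, y₁) = (57799, 3315);  57799² − 304·3315² = 1 ✓
(57799+3315√304)^2 = 6681448801 + 383207370√304
(57799+3315√304)^3 = 772362118440199 + 44298005553945√304

57799 3315
6681448801 383207370
772362118440199 44298005553945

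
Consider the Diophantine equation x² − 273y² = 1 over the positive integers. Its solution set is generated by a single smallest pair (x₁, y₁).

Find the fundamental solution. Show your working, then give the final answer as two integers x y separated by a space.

√273 → a₀=16, period (1,1,10,1,1,32); ℓ=6 even so k=5
step 0: (16, 1)  from 16·(1,0) + (0,1)
…
step 3: (347, 21)  from 10·(33,2) + (17,1)
step 4: (380, 23)  from 1·(347,21) + (33,2)
step 5: (727, 44)  from 1·(380,23) + (347,21)
fundamental: x₁=727, y₁=44  (since 528529 − 273·1936 = 1)

727 44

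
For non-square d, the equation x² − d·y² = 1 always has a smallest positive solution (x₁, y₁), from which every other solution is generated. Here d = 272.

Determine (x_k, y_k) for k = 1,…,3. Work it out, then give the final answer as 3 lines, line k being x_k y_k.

√272 = [16; 2,32, …], period ℓ=2 (even) → k=1
i=0: a=16 ⇒ p=16, q=1
i=1: a=2 ⇒ p=33, q=2
fundamental: x₁=33, y₁=2  (since 1089 − 272·4 = 1)
n=2: (33,2)∘(33,2) = (33·33+272·2·2, 33·2+2·33) = (2177,132)
n=3: (2177,132)∘(33,2) = (33·2177+272·2·132, 33·132+2·2177) = (143649,8710)

33 2
2177 132
143649 8710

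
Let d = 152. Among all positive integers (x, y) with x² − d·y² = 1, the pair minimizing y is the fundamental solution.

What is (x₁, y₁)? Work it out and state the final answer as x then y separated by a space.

√152 = [12; 3,24, …], period ℓ=2 (even) → k=1
step 0: (12, 1)  from 12·(1,0) + (0,1)
step 1: (37, 3)  from 3·(12,1) + (1,0)
fundamental: x₁=37, y₁=3  (since 1369 − 152·9 = 1)

37 3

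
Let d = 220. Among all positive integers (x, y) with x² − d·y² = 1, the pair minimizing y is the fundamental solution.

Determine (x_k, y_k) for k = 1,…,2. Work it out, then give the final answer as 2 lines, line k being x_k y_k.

89 6
15841 1068

d=220: √d = [14; 1,4,1,28] (ℓ=4, even), read p_3/q_3
k=0  a_k=14  p_k/q_k = 14/1
…
k=2  a_k=4  p_k/q_k = 74/5
k=3  a_k=1  p_k/q_k = 89/6
→ (89, 6).  Check: 89²=7921, 220·6²=7920, difference 1.
n=2: (89,6)∘(89,6) = (89·89+220·6·6, 89·6+6·89) = (15841,1068)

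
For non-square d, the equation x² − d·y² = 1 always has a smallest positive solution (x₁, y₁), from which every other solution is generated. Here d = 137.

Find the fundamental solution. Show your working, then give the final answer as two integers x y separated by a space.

√137 = [11; 1,2,2,1,1,2,2,1,22, …], period ℓ=9 (odd) → k=17
a_0=11:  p_0=11·1+0=11,  q_0=11·0+1=1
…
a_3=2:  p_3=2·35+12=82,  q_3=2·3+1=7
…
a_7=2:  p_7=2·515+199=1229,  q_7=2·44+17=105
a_8=1:  p_8=1·1229+515=1744,  q_8=1·105+44=149
a_9=22:  p_9=22·1744+1229=39597,  q_9=22·149+105=3383
a_10=1:  p_10=1·39597+1744=41341,  q_10=1·3383+149=3532
a_11=2:  p_11=2·41341+39597=122279,  q_11=2·3532+3383=10447
…
a_13=1:  p_13=1·285899+122279=408178,  q_13=1·24426+10447=34873
…
a_16=2:  p_16=2·1796332+694077=4286741,  q_16=2·153471+59299=366241
a_17=1:  p_17=1·4286741+1796332=6083073,  q_17=1·366241+153471=519712
→ (6083073, 519712).  Check: 6083073²=37003777123329, 137·519712²=37003777123328, difference 1.

6083073 519712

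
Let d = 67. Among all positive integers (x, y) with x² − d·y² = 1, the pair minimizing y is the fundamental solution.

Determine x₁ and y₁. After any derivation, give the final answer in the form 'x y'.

48842 5967

√67 → a₀=8, period (5,2,1,1,7,1,1,2,5,16); ℓ=10 even so k=9
k=0  a_k=8  p_k/q_k = 8/1
k=1  a_k=5  p_k/q_k = 41/5
k=2  a_k=2  p_k/q_k = 90/11
k=3  a_k=1  p_k/q_k = 131/16
k=4  a_k=1  p_k/q_k = 221/27
…
k=6  a_k=1  p_k/q_k = 1899/232
k=7  a_k=1  p_k/q_k = 3577/437
k=8  a_k=2  p_k/q_k = 9053/1106
k=9  a_k=5  p_k/q_k = 48842/5967
fundamental: x₁=48842, y₁=5967  (since 2385540964 − 67·35605089 = 1)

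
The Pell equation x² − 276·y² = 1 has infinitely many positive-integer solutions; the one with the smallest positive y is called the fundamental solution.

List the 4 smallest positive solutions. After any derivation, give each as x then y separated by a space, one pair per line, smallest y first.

d=276: √d = [16; 1,1,1,1,2,2,2,1,1,1,1,32] (ℓ=12, even), read p_11/q_11
k=0  a_k=16  p_k/q_k = 16/1
…
k=2  a_k=1  p_k/q_k = 33/2
k=3  a_k=1  p_k/q_k = 50/3
k=4  a_k=1  p_k/q_k = 83/5
…
k=6  a_k=2  p_k/q_k = 515/31
…
k=8  a_k=1  p_k/q_k = 1761/106
k=9  a_k=1  p_k/q_k = 3007/181
k=10  a_k=1  p_k/q_k = 4768/287
k=11  a_k=1  p_k/q_k = 7775/468
(x₁, y₁) = (7775, 468);  7775² − 276·468² = 1 ✓
(7775+468√276)^2 = 120901249 + 7277400√276
(7775+468√276)^3 = 1880014414175 + 113163569532√276
(7775+468√276)^4 = 29234224019520001 + 1759693498945200√276

7775 468
120901249 7277400
1880014414175 113163569532
29234224019520001 1759693498945200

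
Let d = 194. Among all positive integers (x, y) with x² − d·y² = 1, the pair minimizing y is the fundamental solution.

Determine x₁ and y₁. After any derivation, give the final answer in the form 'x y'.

195 14

[13; 1,12,1,26] for √194; ℓ=4 ⇒ convergent index 3
k=0  a_k=13  p_k/q_k = 13/1
…
k=2  a_k=12  p_k/q_k = 181/13
k=3  a_k=1  p_k/q_k = 195/14
→ (195, 14).  Check: 195²=38025, 194·14²=38024, difference 1.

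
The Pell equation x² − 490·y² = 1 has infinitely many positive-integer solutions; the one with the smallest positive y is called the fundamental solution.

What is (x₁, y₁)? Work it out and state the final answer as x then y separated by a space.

[22; 7,2,1,4,4,4,1,2,7,44] for √490; ℓ=10 ⇒ convergent index 9
step 0: (22, 1)  from 22·(1,0) + (0,1)
step 1: (155, 7)  from 7·(22,1) + (1,0)
…
step 3: (487, 22)  from 1·(332,15) + (155,7)
step 4: (2280, 103)  from 4·(487,22) + (332,15)
step 5: (9607, 434)  from 4·(2280,103) + (487,22)
step 6: (40708, 1839)  from 4·(9607,434) + (2280,103)
…
step 8: (141338, 6385)  from 2·(50315,2273) + (40708,1839)
step 9: (1039681, 46968)  from 7·(141338,6385) + (50315,2273)
fundamental: x₁=1039681, y₁=46968  (since 1080936581761 − 490·2205993024 = 1)

1039681 46968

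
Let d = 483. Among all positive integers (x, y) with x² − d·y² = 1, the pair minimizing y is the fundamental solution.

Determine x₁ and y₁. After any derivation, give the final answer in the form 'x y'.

22 1

d=483: √d = [21; 1,42] (ℓ=2, even), read p_1/q_1
step 0: (21, 1)  from 21·(1,0) + (0,1)
step 1: (22, 1)  from 1·(21,1) + (1,0)
fundamental: x₁=22, y₁=1  (since 484 − 483·1 = 1)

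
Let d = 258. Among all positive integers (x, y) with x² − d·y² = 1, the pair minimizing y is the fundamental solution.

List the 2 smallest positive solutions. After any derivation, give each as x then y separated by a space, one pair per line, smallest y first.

√258 → a₀=16, period (16,32); ℓ=2 even so k=1
i=0: a=16 ⇒ p=16, q=1
i=1: a=16 ⇒ p=257, q=16
→ (257, 16).  Check: 257²=66049, 258·16²=66048, difference 1.
n=2: (257,16)∘(257,16) = (257·257+258·16·16, 257·16+16·257) = (132097,8224)

257 16
132097 8224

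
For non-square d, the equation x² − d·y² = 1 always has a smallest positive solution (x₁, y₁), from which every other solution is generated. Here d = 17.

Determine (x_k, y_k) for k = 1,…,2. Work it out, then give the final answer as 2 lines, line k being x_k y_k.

[4; 8] for √17; ℓ=1 ⇒ convergent index 1
i=0: a=4 ⇒ p=4, q=1
i=1: a=8 ⇒ p=33, q=8
→ (33, 8).  Check: 33²=1089, 17·8²=1088, difference 1.
k=2:  x_2 = 33·33+17·8·8 = 2177,  y_2 = 33·8+8·33 = 528

33 8
2177 528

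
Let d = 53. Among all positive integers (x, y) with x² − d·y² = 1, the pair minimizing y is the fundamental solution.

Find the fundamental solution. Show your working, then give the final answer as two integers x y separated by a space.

66249 9100

d=53: √d = [7; 3,1,1,3,14] (ℓ=5, odd), read p_9/q_9
a_0=7:  p_0=7·1+0=7,  q_0=7·0+1=1
…
a_2=1:  p_2=1·22+7=29,  q_2=1·3+1=4
a_3=1:  p_3=1·29+22=51,  q_3=1·4+3=7
…
a_6=3:  p_6=3·2599+182=7979,  q_6=3·357+25=1096
…
a_8=1:  p_8=1·10578+7979=18557,  q_8=1·1453+1096=2549
a_9=3:  p_9=3·18557+10578=66249,  q_9=3·2549+1453=9100
(x₁, y₁) = (66249, 9100);  66249² − 53·9100² = 1 ✓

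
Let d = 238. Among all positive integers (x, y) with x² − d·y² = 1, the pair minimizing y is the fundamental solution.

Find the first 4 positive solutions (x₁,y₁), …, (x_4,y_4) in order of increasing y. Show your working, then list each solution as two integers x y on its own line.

[15; 2,2,1,14,1,2,2,30] for √238; ℓ=8 ⇒ convergent index 7
step 0: (15, 1)  from 15·(1,0) + (0,1)
step 1: (31, 2)  from 2·(15,1) + (1,0)
…
step 3: (108, 7)  from 1·(77,5) + (31,2)
step 4: (1589, 103)  from 14·(108,7) + (77,5)
step 5: (1697, 110)  from 1·(1589,103) + (108,7)
step 6: (4983, 323)  from 2·(1697,110) + (1589,103)
step 7: (11663, 756)  from 2·(4983,323) + (1697,110)
(x₁, y₁) = (11663, 756);  11663² − 238·756² = 1 ✓
(x_2, y_2) = (11663·11663 + 238·756·756, 11663·756 + 756·11663) = (272051137, 17634456)
(x_3, y_3) = (11663·272051137 + 238·756·17634456, 11663·17634456 + 756·272051137) = (6345864809999, 411341319900)
(x_4, y_4) = (11663·6345864809999 + 238·756·411341319900, 11663·411341319900 + 756·6345864809999) = (148023642285985537, 9594947610352944)

11663 756
272051137 17634456
6345864809999 411341319900
148023642285985537 9594947610352944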